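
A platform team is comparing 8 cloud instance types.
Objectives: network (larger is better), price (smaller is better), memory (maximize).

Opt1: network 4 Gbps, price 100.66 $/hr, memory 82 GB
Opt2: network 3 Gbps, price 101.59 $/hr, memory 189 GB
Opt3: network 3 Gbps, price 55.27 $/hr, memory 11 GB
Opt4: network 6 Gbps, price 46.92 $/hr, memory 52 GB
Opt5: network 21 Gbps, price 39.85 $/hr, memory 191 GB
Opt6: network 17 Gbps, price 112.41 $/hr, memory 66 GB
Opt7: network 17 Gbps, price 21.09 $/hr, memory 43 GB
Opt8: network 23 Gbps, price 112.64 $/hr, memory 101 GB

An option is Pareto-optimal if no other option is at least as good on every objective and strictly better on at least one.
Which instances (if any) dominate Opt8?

none

Opt1: worse on network (4 vs 23).
Opt2: worse on network (3 vs 23).
Opt3: worse on network (3 vs 23).
Opt4: worse on network (6 vs 23).
Opt5: worse on network (21 vs 23).
Opt6: worse on network (17 vs 23).
Opt7: worse on network (17 vs 23).
No option dominates Opt8.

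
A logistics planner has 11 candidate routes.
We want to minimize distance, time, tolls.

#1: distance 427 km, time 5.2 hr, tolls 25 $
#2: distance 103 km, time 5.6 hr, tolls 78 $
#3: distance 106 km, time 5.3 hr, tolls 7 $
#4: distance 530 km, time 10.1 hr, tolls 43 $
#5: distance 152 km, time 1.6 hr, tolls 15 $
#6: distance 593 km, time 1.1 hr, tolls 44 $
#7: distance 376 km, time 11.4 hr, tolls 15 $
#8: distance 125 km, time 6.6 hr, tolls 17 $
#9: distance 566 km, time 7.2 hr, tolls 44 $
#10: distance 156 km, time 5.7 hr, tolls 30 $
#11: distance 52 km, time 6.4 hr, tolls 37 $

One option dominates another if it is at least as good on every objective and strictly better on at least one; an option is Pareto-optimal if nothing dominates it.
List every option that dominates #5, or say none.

#1: worse on distance (427 vs 152).
#2: worse on time (5.6 vs 1.6).
#3: worse on time (5.3 vs 1.6).
#4: worse on distance (530 vs 152).
#6: worse on distance (593 vs 152).
#7: worse on distance (376 vs 152).
#8: worse on time (6.6 vs 1.6).
#9: worse on distance (566 vs 152).
#10: worse on distance (156 vs 152).
#11: worse on time (6.4 vs 1.6).
No option dominates #5.

none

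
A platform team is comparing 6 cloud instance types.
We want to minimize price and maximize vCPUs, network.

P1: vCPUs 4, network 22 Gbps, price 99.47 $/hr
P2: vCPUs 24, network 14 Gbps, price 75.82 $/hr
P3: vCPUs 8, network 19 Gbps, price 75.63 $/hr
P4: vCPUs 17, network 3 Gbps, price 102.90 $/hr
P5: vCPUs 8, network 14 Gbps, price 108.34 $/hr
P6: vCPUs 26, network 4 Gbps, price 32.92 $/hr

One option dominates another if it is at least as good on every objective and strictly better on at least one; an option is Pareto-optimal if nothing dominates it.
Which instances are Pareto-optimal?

P1, P2, P3, P6

P1: not dominated (best network).
P2: not dominated.
P3: not dominated.
P4: dominated by P2 (vCPUs 24≥17, network 14≥3, price 75.82≤102.90).
P5: dominated by P2 (vCPUs 24≥8, network 14≥14, price 75.82≤108.34).
P6: not dominated (best vCPUs).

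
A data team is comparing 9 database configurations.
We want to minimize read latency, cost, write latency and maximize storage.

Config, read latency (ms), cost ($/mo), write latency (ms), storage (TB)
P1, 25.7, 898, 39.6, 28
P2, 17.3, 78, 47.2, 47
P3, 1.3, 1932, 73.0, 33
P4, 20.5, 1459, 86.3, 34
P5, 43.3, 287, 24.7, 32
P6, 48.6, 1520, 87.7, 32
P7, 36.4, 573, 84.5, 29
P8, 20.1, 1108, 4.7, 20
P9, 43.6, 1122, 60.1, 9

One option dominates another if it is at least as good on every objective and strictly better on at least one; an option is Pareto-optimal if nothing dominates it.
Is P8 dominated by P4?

No

P4 vs P8: P4 is worse on read latency (20.5 vs 20.1), so it does not dominate P8.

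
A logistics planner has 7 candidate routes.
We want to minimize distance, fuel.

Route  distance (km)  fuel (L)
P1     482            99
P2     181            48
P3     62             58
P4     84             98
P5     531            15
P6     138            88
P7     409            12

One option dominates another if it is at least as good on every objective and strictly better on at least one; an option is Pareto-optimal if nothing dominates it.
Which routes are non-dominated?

P2, P3, P7

P1: dominated by P2 (distance 181≤482, fuel 48≤99).
P2: not dominated.
P3: not dominated (best distance).
P4: dominated by P3 (distance 62≤84, fuel 58≤98).
P5: dominated by P7 (distance 409≤531, fuel 12≤15).
P6: dominated by P3 (distance 62≤138, fuel 58≤88).
P7: not dominated (best fuel).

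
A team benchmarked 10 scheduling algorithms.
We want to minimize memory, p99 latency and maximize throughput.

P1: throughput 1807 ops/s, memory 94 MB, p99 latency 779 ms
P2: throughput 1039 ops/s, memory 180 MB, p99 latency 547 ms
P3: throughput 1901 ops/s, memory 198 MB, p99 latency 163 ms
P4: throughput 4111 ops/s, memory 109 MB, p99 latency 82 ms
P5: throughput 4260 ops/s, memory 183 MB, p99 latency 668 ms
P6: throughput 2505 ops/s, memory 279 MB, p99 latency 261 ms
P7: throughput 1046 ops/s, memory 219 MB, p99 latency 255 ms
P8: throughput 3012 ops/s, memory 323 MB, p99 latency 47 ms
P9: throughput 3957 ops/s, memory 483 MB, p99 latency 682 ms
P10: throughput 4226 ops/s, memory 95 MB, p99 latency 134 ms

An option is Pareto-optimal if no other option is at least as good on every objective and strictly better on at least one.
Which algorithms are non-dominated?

P1: not dominated (best memory).
P2: dominated by P4 (throughput 4111≥1039, memory 109≤180, p99 latency 82≤547).
P3: dominated by P4 (throughput 4111≥1901, memory 109≤198, p99 latency 82≤163).
P4: not dominated.
P5: not dominated (best throughput).
P6: dominated by P4 (throughput 4111≥2505, memory 109≤279, p99 latency 82≤261).
P7: dominated by P3 (throughput 1901≥1046, memory 198≤219, p99 latency 163≤255).
P8: not dominated (best p99 latency).
P9: dominated by P4 (throughput 4111≥3957, memory 109≤483, p99 latency 82≤682).
P10: not dominated.

P1, P4, P5, P8, P10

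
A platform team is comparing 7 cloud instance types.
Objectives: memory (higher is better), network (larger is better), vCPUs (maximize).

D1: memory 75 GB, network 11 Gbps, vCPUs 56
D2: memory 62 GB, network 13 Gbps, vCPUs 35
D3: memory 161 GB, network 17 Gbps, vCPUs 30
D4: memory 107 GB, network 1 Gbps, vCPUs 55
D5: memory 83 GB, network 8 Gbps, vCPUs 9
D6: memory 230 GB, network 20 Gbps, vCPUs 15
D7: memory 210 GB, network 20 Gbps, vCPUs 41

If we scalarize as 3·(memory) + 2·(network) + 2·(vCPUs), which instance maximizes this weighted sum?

D1: 3·75 + 2·11 + 2·56 = 359
D2: 3·62 + 2·13 + 2·35 = 282
D3: 3·161 + 2·17 + 2·30 = 577
D4: 3·107 + 2·1 + 2·55 = 433
D5: 3·83 + 2·8 + 2·9 = 283
D6: 3·230 + 2·20 + 2·15 = 760
D7: 3·210 + 2·20 + 2·41 = 752
Highest: D6 at 760.

D6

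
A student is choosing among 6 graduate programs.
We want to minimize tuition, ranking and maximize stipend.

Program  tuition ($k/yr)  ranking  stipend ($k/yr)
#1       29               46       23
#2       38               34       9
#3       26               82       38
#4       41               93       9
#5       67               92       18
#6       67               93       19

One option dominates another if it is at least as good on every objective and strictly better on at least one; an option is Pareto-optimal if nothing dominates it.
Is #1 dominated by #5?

No

#5 vs #1: #5 is worse on tuition (67 vs 29), so it does not dominate #1.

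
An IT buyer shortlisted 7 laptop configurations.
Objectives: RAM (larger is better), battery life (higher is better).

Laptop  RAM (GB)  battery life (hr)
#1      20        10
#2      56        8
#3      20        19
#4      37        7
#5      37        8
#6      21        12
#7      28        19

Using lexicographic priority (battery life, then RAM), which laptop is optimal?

#7

First maximize battery life: best is 19, kept {#3, #7}.
Then maximize RAM: best is 28, kept {#7}.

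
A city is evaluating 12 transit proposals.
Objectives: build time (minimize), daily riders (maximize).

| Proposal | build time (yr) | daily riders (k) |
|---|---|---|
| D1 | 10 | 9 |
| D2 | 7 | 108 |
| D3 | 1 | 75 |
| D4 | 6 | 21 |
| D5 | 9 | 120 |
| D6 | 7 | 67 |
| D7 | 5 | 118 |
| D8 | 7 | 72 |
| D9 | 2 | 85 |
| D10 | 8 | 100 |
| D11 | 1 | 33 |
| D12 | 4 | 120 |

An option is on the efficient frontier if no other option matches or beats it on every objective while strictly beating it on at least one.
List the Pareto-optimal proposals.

D1: dominated by D2 (build time 7≤10, daily riders 108≥9).
D2: dominated by D7 (build time 5≤7, daily riders 118≥108).
D3: not dominated.
D4: dominated by D3 (build time 1≤6, daily riders 75≥21).
D5: dominated by D12 (build time 4≤9, daily riders 120≥120).
D6: dominated by D2 (build time 7≤7, daily riders 108≥67).
D7: dominated by D12 (build time 4≤5, daily riders 120≥118).
D8: dominated by D2 (build time 7≤7, daily riders 108≥72).
D9: not dominated.
D10: dominated by D2 (build time 7≤8, daily riders 108≥100).
D11: dominated by D3 (build time 1≤1, daily riders 75≥33).
D12: not dominated.

D3, D9, D12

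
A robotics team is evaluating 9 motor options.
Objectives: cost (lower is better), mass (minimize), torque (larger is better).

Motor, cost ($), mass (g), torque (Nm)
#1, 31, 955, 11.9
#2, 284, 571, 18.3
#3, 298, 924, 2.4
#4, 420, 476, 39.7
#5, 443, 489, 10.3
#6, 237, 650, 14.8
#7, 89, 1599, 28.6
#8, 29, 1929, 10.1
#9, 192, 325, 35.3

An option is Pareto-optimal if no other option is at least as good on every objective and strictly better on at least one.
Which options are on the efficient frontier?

#1, #4, #7, #8, #9

#1: not dominated.
#2: dominated by #9 (cost 192≤284, mass 325≤571, torque 35.3≥18.3).
#3: dominated by #2 (cost 284≤298, mass 571≤924, torque 18.3≥2.4).
#4: not dominated (best torque).
#5: dominated by #4 (cost 420≤443, mass 476≤489, torque 39.7≥10.3).
#6: dominated by #9 (cost 192≤237, mass 325≤650, torque 35.3≥14.8).
#7: not dominated.
#8: not dominated (best cost).
#9: not dominated (best mass).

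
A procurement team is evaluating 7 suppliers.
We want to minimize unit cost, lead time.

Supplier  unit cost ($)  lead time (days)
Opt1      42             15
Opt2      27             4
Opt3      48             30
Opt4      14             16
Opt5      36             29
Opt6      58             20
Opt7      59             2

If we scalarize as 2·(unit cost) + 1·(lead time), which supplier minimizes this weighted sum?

Opt1: 2·42 + 1·15 = 99
Opt2: 2·27 + 1·4 = 58
Opt3: 2·48 + 1·30 = 126
Opt4: 2·14 + 1·16 = 44
Opt5: 2·36 + 1·29 = 101
Opt6: 2·58 + 1·20 = 136
Opt7: 2·59 + 1·2 = 120
Lowest: Opt4 at 44.

Opt4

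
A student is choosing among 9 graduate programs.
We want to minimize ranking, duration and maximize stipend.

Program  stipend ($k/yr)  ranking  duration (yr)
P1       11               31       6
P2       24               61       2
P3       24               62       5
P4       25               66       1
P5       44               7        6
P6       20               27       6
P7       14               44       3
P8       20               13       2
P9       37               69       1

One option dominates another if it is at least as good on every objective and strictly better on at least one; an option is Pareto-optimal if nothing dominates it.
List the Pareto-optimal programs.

P1: dominated by P5 (stipend 44≥11, ranking 7≤31, duration 6≤6).
P2: not dominated.
P3: dominated by P2 (stipend 24≥24, ranking 61≤62, duration 2≤5).
P4: not dominated.
P5: not dominated (best stipend).
P6: dominated by P5 (stipend 44≥20, ranking 7≤27, duration 6≤6).
P7: dominated by P8 (stipend 20≥14, ranking 13≤44, duration 2≤3).
P8: not dominated.
P9: not dominated.

P2, P4, P5, P8, P9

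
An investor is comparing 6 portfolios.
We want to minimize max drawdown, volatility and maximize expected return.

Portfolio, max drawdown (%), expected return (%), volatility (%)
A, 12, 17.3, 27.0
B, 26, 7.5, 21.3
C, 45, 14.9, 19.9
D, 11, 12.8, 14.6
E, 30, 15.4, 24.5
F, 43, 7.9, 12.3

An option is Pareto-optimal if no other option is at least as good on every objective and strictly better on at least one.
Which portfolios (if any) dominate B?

D

D: max drawdown 11≤26, expected return 12.8≥7.5, volatility 14.6≤21.3 — dominates B.
Others (A, C, E, F) are each worse than B on at least one objective.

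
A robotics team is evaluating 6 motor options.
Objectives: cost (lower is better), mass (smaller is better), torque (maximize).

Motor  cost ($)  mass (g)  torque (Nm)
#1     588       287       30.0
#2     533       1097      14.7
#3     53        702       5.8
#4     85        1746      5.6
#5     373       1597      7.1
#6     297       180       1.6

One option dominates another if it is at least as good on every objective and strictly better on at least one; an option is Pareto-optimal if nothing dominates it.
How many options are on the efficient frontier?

#1: not dominated (best torque).
#2: not dominated.
#3: not dominated (best cost).
#4: dominated by #3 (cost 53≤85, mass 702≤1746, torque 5.8≥5.6).
#5: not dominated.
#6: not dominated (best mass).
Pareto-optimal: #1, #2, #3, #5, #6 → 5.

5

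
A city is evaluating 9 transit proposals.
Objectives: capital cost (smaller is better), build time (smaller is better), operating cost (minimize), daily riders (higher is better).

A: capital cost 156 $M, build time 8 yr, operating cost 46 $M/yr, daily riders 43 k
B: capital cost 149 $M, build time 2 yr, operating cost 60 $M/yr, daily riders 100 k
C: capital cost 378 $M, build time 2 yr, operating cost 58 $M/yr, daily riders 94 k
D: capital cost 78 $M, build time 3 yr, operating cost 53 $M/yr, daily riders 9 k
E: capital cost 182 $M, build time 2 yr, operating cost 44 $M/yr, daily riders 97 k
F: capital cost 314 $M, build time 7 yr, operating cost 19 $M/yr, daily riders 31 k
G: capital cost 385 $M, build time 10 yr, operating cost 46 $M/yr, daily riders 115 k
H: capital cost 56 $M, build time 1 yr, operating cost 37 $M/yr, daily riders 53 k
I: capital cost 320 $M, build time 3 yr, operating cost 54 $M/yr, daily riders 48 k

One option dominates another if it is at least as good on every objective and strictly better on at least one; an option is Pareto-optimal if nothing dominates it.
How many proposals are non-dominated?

5

A: dominated by H (capital cost 56≤156, build time 1≤8, operating cost 37≤46, daily riders 53≥43).
B: not dominated.
C: dominated by E (capital cost 182≤378, build time 2≤2, operating cost 44≤58, daily riders 97≥94).
D: dominated by H (capital cost 56≤78, build time 1≤3, operating cost 37≤53, daily riders 53≥9).
E: not dominated.
F: not dominated (best operating cost).
G: not dominated (best daily riders).
H: not dominated (best capital cost).
I: dominated by E (capital cost 182≤320, build time 2≤3, operating cost 44≤54, daily riders 97≥48).
Pareto-optimal: B, E, F, G, H → 5.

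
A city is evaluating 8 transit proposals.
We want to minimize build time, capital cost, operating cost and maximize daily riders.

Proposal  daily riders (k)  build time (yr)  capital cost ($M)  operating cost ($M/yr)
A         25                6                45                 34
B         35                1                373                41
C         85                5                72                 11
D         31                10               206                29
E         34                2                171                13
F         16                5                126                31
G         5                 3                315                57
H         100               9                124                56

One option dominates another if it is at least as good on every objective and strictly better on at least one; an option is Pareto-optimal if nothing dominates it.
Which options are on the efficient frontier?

A: not dominated (best capital cost).
B: not dominated (best build time).
C: not dominated (best operating cost).
D: dominated by C (daily riders 85≥31, build time 5≤10, capital cost 72≤206, operating cost 11≤29).
E: not dominated.
F: dominated by C (daily riders 85≥16, build time 5≤5, capital cost 72≤126, operating cost 11≤31).
G: dominated by E (daily riders 34≥5, build time 2≤3, capital cost 171≤315, operating cost 13≤57).
H: not dominated (best daily riders).

A, B, C, E, H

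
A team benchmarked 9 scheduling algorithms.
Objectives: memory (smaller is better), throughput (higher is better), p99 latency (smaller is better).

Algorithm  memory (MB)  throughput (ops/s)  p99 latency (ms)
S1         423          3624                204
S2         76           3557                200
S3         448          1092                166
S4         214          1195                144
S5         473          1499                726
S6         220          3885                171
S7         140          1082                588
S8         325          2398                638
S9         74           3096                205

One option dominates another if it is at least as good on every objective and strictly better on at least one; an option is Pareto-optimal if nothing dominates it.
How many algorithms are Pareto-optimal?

4

S1: dominated by S6 (memory 220≤423, throughput 3885≥3624, p99 latency 171≤204).
S2: not dominated.
S3: dominated by S4 (memory 214≤448, throughput 1195≥1092, p99 latency 144≤166).
S4: not dominated (best p99 latency).
S5: dominated by S1 (memory 423≤473, throughput 3624≥1499, p99 latency 204≤726).
S6: not dominated (best throughput).
S7: dominated by S2 (memory 76≤140, throughput 3557≥1082, p99 latency 200≤588).
S8: dominated by S2 (memory 76≤325, throughput 3557≥2398, p99 latency 200≤638).
S9: not dominated (best memory).
Pareto-optimal: S2, S4, S6, S9 → 4.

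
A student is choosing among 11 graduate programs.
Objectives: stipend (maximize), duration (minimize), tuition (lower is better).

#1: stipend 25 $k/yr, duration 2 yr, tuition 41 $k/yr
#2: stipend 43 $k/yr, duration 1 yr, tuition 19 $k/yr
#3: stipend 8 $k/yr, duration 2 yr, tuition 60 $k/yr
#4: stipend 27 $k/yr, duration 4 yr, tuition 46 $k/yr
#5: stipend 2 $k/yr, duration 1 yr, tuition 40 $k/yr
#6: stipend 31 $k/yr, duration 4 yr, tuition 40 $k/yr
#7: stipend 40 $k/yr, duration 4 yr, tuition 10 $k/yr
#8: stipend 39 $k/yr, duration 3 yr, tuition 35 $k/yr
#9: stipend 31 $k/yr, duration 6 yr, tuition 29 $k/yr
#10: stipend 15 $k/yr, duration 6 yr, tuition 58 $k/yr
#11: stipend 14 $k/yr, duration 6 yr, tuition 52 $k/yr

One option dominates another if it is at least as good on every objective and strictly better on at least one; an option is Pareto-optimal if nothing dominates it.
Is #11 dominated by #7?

Yes

#7 vs #11: stipend 40≥14, duration 4≤6, tuition 10≤52 — #7 is at least as good on every objective with at least one strict improvement.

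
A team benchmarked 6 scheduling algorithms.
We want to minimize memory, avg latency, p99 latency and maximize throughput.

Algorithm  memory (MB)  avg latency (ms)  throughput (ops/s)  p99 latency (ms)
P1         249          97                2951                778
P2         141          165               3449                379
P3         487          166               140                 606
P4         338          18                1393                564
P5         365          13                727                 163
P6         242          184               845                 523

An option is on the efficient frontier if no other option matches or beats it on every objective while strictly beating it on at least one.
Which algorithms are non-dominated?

P1, P2, P4, P5

P1: not dominated.
P2: not dominated (best memory).
P3: dominated by P2 (memory 141≤487, avg latency 165≤166, throughput 3449≥140, p99 latency 379≤606).
P4: not dominated.
P5: not dominated (best avg latency).
P6: dominated by P2 (memory 141≤242, avg latency 165≤184, throughput 3449≥845, p99 latency 379≤523).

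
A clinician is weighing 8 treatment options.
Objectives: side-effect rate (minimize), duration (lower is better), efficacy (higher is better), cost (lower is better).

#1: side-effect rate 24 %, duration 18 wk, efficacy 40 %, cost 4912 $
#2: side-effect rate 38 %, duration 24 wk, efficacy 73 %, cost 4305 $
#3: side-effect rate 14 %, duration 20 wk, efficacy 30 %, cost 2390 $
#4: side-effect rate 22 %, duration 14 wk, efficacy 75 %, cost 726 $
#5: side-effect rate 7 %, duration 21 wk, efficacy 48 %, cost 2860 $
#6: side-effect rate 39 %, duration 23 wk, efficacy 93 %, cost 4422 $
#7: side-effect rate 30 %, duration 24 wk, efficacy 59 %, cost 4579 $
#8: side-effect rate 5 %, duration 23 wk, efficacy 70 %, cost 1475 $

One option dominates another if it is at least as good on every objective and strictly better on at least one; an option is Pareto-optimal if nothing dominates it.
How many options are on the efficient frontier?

5

#1: dominated by #4 (side-effect rate 22≤24, duration 14≤18, efficacy 75≥40, cost 726≤4912).
#2: dominated by #4 (side-effect rate 22≤38, duration 14≤24, efficacy 75≥73, cost 726≤4305).
#3: not dominated.
#4: not dominated (best duration).
#5: not dominated.
#6: not dominated (best efficacy).
#7: dominated by #4 (side-effect rate 22≤30, duration 14≤24, efficacy 75≥59, cost 726≤4579).
#8: not dominated (best side-effect rate).
Pareto-optimal: #3, #4, #5, #6, #8 → 5.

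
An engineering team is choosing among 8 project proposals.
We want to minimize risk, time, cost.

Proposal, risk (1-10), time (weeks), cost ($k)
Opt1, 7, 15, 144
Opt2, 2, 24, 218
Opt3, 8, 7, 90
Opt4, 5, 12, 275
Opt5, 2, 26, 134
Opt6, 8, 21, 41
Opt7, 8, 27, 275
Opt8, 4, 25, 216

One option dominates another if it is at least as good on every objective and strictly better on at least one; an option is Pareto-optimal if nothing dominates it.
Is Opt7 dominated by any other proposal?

Opt1 vs Opt7: risk 7≤8, time 15≤27, cost 144≤275 — Opt1 is at least as good on every objective and strictly better on at least one, so Opt1 dominates Opt7.

Yes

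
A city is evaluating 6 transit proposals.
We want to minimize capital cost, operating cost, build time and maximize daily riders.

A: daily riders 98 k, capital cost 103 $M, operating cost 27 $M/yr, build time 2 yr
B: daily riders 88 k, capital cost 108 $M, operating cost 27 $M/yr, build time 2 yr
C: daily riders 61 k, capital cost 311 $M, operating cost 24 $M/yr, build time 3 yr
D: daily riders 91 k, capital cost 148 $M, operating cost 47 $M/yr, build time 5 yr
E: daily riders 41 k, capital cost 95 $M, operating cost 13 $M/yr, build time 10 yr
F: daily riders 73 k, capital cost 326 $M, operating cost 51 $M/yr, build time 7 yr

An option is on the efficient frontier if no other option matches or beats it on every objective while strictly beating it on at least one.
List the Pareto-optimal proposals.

A: not dominated (best daily riders).
B: dominated by A (daily riders 98≥88, capital cost 103≤108, operating cost 27≤27, build time 2≤2).
C: not dominated.
D: dominated by A (daily riders 98≥91, capital cost 103≤148, operating cost 27≤47, build time 2≤5).
E: not dominated (best capital cost).
F: dominated by A (daily riders 98≥73, capital cost 103≤326, operating cost 27≤51, build time 2≤7).

A, C, E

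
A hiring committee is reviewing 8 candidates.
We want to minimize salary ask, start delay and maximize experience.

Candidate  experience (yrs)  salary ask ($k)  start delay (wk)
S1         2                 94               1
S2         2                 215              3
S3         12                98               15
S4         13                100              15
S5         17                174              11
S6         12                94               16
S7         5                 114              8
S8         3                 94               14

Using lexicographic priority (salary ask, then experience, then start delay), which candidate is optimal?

S6

First minimize salary ask: best is 94, kept {S1, S6, S8}.
Then maximize experience: best is 12, kept {S6}.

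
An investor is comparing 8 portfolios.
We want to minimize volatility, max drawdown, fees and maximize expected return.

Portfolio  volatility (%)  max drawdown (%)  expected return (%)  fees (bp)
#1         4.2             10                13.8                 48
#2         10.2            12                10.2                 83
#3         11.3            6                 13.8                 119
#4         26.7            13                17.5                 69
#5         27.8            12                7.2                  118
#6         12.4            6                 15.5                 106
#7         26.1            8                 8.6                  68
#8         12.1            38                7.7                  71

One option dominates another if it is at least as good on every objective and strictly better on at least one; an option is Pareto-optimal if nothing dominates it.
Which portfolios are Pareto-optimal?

#1, #3, #4, #6, #7

#1: not dominated (best volatility).
#2: dominated by #1 (volatility 4.2≤10.2, max drawdown 10≤12, expected return 13.8≥10.2, fees 48≤83).
#3: not dominated.
#4: not dominated (best expected return).
#5: dominated by #1 (volatility 4.2≤27.8, max drawdown 10≤12, expected return 13.8≥7.2, fees 48≤118).
#6: not dominated.
#7: not dominated.
#8: dominated by #1 (volatility 4.2≤12.1, max drawdown 10≤38, expected return 13.8≥7.7, fees 48≤71).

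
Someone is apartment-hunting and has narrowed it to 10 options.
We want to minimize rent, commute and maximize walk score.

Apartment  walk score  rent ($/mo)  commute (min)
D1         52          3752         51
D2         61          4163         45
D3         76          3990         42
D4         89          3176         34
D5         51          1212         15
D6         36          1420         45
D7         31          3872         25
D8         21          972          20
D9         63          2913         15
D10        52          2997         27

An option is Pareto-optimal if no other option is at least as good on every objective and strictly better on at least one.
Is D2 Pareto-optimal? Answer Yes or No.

No

D3 vs D2: walk score 76≥61, rent 3990≤4163, commute 42≤45 — D3 is at least as good on every objective and strictly better on at least one, so D3 dominates D2.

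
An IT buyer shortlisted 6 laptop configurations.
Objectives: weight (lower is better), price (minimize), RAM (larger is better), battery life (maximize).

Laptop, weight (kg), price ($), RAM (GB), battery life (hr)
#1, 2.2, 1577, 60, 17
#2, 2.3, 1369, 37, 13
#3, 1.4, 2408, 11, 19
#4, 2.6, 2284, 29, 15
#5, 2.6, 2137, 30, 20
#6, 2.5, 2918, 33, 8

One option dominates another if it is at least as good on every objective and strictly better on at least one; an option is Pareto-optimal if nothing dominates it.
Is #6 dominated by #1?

#1 vs #6: weight 2.2≤2.5, price 1577≤2918, RAM 60≥33, battery life 17≥8 — #1 is at least as good on every objective with at least one strict improvement.

Yes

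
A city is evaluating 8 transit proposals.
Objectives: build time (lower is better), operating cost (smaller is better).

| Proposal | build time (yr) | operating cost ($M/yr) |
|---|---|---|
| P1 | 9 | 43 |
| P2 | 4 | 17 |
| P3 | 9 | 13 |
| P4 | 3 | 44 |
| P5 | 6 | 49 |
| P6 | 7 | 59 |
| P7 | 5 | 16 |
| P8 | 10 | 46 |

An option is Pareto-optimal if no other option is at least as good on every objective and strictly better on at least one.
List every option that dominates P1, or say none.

P2, P3, P7

P2: build time 4≤9, operating cost 17≤43 — dominates P1.
P3: build time 9≤9, operating cost 13≤43 — dominates P1.
P7: build time 5≤9, operating cost 16≤43 — dominates P1.
Others (P4, P5, P6, P8) are each worse than P1 on at least one objective.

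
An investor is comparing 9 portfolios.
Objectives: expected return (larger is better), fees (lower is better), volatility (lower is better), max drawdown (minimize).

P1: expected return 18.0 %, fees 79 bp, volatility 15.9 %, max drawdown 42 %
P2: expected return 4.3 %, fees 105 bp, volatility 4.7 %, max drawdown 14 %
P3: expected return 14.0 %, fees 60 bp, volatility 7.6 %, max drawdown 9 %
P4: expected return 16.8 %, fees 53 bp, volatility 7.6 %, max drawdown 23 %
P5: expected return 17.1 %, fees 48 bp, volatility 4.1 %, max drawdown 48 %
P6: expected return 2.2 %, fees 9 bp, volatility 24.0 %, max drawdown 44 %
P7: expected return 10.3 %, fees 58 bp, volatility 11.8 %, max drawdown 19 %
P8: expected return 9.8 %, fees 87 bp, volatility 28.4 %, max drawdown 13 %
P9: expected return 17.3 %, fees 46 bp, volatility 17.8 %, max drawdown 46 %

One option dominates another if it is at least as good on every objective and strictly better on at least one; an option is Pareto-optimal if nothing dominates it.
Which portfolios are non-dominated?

P1, P2, P3, P4, P5, P6, P7, P9

P1: not dominated (best expected return).
P2: not dominated.
P3: not dominated (best max drawdown).
P4: not dominated.
P5: not dominated (best volatility).
P6: not dominated (best fees).
P7: not dominated.
P8: dominated by P3 (expected return 14.0≥9.8, fees 60≤87, volatility 7.6≤28.4, max drawdown 9≤13).
P9: not dominated.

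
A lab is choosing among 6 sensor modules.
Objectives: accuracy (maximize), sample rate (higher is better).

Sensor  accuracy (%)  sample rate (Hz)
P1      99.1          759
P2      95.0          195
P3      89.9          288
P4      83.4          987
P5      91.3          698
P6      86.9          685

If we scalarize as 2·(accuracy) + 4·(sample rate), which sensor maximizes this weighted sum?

P4

P1: 2·99.1 + 4·759 = 3234.2
P2: 2·95.0 + 4·195 = 970.0
P3: 2·89.9 + 4·288 = 1331.8
P4: 2·83.4 + 4·987 = 4114.8
P5: 2·91.3 + 4·698 = 2974.6
P6: 2·86.9 + 4·685 = 2913.8
Highest: P4 at 4114.8.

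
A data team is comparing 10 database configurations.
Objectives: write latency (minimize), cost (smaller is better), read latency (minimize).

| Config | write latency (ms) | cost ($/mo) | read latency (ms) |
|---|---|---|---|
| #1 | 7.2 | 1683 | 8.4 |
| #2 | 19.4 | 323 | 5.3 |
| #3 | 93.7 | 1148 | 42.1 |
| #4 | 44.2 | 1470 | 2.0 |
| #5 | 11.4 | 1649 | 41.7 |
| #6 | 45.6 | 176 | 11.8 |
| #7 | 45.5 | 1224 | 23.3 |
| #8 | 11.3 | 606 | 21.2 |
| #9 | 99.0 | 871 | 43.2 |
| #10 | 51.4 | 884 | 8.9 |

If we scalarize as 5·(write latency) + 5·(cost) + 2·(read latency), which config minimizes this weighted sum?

#6

#1: 5·7.2 + 5·1683 + 2·8.4 = 8467.8
#2: 5·19.4 + 5·323 + 2·5.3 = 1722.6
#3: 5·93.7 + 5·1148 + 2·42.1 = 6292.7
#4: 5·44.2 + 5·1470 + 2·2.0 = 7575.0
#5: 5·11.4 + 5·1649 + 2·41.7 = 8385.4
#6: 5·45.6 + 5·176 + 2·11.8 = 1131.6
#7: 5·45.5 + 5·1224 + 2·23.3 = 6394.1
#8: 5·11.3 + 5·606 + 2·21.2 = 3128.9
#9: 5·99.0 + 5·871 + 2·43.2 = 4936.4
#10: 5·51.4 + 5·884 + 2·8.9 = 4694.8
Lowest: #6 at 1131.6.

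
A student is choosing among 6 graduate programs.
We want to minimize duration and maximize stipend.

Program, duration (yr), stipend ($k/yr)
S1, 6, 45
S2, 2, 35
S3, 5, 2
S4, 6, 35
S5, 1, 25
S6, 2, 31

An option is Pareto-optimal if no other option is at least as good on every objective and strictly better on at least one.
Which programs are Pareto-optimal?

S1, S2, S5

S1: not dominated (best stipend).
S2: not dominated.
S3: dominated by S2 (duration 2≤5, stipend 35≥2).
S4: dominated by S1 (duration 6≤6, stipend 45≥35).
S5: not dominated (best duration).
S6: dominated by S2 (duration 2≤2, stipend 35≥31).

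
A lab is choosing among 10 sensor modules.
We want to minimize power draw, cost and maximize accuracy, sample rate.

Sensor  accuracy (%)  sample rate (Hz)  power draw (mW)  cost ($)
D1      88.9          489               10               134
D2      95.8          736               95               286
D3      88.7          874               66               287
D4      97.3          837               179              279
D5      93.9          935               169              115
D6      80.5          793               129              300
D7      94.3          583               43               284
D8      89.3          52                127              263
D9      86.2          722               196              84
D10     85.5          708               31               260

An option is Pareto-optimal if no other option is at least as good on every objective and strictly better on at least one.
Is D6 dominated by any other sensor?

Yes

D3 vs D6: accuracy 88.7≥80.5, sample rate 874≥793, power draw 66≤129, cost 287≤300 — D3 is at least as good on every objective and strictly better on at least one, so D3 dominates D6.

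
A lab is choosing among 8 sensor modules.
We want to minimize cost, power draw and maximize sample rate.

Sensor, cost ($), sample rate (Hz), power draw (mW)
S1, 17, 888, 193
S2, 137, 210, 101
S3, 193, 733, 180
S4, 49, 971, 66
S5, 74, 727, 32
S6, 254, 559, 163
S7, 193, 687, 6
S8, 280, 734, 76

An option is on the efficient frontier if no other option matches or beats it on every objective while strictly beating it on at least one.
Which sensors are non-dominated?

S1: not dominated (best cost).
S2: dominated by S4 (cost 49≤137, sample rate 971≥210, power draw 66≤101).
S3: dominated by S4 (cost 49≤193, sample rate 971≥733, power draw 66≤180).
S4: not dominated (best sample rate).
S5: not dominated.
S6: dominated by S4 (cost 49≤254, sample rate 971≥559, power draw 66≤163).
S7: not dominated (best power draw).
S8: dominated by S4 (cost 49≤280, sample rate 971≥734, power draw 66≤76).

S1, S4, S5, S7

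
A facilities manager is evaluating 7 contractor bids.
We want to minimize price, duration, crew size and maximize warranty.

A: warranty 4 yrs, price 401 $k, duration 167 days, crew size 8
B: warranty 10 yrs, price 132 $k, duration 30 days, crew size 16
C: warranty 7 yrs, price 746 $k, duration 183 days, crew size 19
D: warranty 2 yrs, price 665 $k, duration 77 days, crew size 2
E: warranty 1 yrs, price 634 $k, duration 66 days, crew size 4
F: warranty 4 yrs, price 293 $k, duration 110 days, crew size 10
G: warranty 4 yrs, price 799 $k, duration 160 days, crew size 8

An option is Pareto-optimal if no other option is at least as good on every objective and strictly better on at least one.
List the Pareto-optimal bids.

A, B, D, E, F, G

A: not dominated.
B: not dominated (best warranty).
C: dominated by B (warranty 10≥7, price 132≤746, duration 30≤183, crew size 16≤19).
D: not dominated (best crew size).
E: not dominated.
F: not dominated.
G: not dominated.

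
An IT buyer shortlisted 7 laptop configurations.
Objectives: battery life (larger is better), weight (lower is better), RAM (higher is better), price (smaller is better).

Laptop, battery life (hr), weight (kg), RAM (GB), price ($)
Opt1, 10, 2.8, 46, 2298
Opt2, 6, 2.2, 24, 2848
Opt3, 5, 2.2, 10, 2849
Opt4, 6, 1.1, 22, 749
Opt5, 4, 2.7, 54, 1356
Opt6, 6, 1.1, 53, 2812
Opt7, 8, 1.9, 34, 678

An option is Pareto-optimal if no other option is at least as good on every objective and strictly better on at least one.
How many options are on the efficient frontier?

5

Opt1: not dominated (best battery life).
Opt2: dominated by Opt6 (battery life 6≥6, weight 1.1≤2.2, RAM 53≥24, price 2812≤2848).
Opt3: dominated by Opt2 (battery life 6≥5, weight 2.2≤2.2, RAM 24≥10, price 2848≤2849).
Opt4: not dominated.
Opt5: not dominated (best RAM).
Opt6: not dominated.
Opt7: not dominated (best price).
Pareto-optimal: Opt1, Opt4, Opt5, Opt6, Opt7 → 5.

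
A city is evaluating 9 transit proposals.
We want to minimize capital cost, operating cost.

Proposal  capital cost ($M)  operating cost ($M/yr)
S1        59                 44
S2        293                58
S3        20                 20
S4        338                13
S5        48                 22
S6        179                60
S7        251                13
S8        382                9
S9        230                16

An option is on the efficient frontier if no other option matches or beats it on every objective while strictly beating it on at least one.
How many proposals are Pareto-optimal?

S1: dominated by S3 (capital cost 20≤59, operating cost 20≤44).
S2: dominated by S1 (capital cost 59≤293, operating cost 44≤58).
S3: not dominated (best capital cost).
S4: dominated by S7 (capital cost 251≤338, operating cost 13≤13).
S5: dominated by S3 (capital cost 20≤48, operating cost 20≤22).
S6: dominated by S1 (capital cost 59≤179, operating cost 44≤60).
S7: not dominated.
S8: not dominated (best operating cost).
S9: not dominated.
Pareto-optimal: S3, S7, S8, S9 → 4.

4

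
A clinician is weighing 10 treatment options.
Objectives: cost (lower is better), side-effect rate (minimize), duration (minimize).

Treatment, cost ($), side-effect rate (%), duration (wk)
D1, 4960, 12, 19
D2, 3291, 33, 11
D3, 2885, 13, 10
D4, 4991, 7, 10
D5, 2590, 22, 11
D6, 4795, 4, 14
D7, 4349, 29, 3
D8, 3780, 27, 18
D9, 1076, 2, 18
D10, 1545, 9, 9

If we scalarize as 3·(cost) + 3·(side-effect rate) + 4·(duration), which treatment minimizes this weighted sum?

D9

D1: 3·4960 + 3·12 + 4·19 = 14992
D2: 3·3291 + 3·33 + 4·11 = 10016
D3: 3·2885 + 3·13 + 4·10 = 8734
D4: 3·4991 + 3·7 + 4·10 = 15034
D5: 3·2590 + 3·22 + 4·11 = 7880
D6: 3·4795 + 3·4 + 4·14 = 14453
D7: 3·4349 + 3·29 + 4·3 = 13146
D8: 3·3780 + 3·27 + 4·18 = 11493
D9: 3·1076 + 3·2 + 4·18 = 3306
D10: 3·1545 + 3·9 + 4·9 = 4698
Lowest: D9 at 3306.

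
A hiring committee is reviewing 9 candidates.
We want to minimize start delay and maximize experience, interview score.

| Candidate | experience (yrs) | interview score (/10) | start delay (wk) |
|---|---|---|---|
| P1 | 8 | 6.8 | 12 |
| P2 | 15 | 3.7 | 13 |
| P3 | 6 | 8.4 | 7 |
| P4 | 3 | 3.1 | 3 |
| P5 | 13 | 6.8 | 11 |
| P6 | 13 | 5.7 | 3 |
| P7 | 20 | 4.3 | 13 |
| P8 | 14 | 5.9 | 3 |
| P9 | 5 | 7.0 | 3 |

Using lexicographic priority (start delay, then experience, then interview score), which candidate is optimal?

First minimize start delay: best is 3, kept {P4, P6, P8, P9}.
Then maximize experience: best is 14, kept {P8}.

P8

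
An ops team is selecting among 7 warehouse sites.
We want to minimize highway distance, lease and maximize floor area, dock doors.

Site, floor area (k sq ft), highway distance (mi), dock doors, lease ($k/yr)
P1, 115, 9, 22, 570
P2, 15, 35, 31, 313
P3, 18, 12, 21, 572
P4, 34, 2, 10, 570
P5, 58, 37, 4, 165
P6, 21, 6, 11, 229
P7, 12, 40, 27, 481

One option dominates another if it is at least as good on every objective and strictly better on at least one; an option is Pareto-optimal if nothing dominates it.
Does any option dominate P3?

P1 vs P3: floor area 115≥18, highway distance 9≤12, dock doors 22≥21, lease 570≤572 — P1 is at least as good on every objective and strictly better on at least one, so P1 dominates P3.

Yes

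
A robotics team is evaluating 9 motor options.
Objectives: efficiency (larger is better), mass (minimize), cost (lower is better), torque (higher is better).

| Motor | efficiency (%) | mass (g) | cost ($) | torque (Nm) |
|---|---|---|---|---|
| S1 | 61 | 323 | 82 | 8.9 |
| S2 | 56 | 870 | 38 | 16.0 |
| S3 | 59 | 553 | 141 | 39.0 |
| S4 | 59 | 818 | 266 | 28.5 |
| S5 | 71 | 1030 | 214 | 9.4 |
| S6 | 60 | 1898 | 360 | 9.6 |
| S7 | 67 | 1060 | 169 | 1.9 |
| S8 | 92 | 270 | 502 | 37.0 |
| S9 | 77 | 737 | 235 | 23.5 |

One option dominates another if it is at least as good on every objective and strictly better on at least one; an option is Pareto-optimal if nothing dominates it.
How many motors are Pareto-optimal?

S1: not dominated.
S2: not dominated (best cost).
S3: not dominated (best torque).
S4: dominated by S3 (efficiency 59≥59, mass 553≤818, cost 141≤266, torque 39.0≥28.5).
S5: not dominated.
S6: dominated by S9 (efficiency 77≥60, mass 737≤1898, cost 235≤360, torque 23.5≥9.6).
S7: not dominated.
S8: not dominated (best efficiency).
S9: not dominated.
Pareto-optimal: S1, S2, S3, S5, S7, S8, S9 → 7.

7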